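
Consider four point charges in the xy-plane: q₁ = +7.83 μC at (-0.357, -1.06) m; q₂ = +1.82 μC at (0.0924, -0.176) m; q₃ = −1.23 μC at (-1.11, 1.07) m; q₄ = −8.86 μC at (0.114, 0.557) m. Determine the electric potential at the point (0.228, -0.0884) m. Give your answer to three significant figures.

3.56×10⁴ V

The total potential is the scalar sum of each charge's contribution, V = Σ kqᵢ/rᵢ.
Distances from the field point to each charge: r₁ = 1.13 m, r₂ = 0.161 m, r₃ = 1.77 m, r₄ = 0.655 m.
V = k[(7.83×10⁻⁶)/(1.13) + (1.82×10⁻⁶)/(0.161) + (-1.23×10⁻⁶)/(1.77) + (-8.86×10⁻⁶)/(0.655)] = 3.56×10⁴ V.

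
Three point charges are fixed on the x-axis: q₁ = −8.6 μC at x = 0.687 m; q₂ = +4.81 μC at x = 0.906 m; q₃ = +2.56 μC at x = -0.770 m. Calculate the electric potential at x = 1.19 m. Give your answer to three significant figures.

Electric potential is a scalar, so the contributions from each charge add algebraically: V = Σ kqᵢ/rᵢ.
Distances from the field point to each charge: r₁ = 0.503 m, r₂ = 0.284 m, r₃ = 1.96 m.
V = k[(-8.60×10⁻⁶)/(0.503) + (4.81×10⁻⁶)/(0.284) + (2.56×10⁻⁶)/(1.96)] = 1.03×10⁴ V.

1.03×10⁴ V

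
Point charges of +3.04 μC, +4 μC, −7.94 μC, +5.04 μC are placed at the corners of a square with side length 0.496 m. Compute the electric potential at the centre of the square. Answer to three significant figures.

1.06×10⁵ V

Electric potential is a scalar, so the contributions from each charge add algebraically: V = Σ kqᵢ/rᵢ.
The distance from each corner to the centre is a√2/2 = 0.351 m.
V = k[(3.04×10⁻⁶)/(0.351) + (4.00×10⁻⁶)/(0.351) + (-7.94×10⁻⁶)/(0.351) + (5.04×10⁻⁶)/(0.351)] = 1.06×10⁵ V.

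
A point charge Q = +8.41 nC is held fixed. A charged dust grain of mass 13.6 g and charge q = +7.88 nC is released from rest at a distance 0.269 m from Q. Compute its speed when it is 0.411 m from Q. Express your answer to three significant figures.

Only the electrostatic force acts, so mechanical energy is conserved: ½mv² = U₁ − U₂ = kQq(1/r₁ − 1/r₂).
U₁ − U₂ = (8.99×10⁹ N·m²/C²)(8.41×10⁻⁹ C)(7.88×10⁻⁹ C)(1/0.269 − 1/0.411) = 7.65×10⁻⁷ J.
v = √(2·7.65×10⁻⁷/0.0136) = 0.0106 m/s.

0.0106 m/s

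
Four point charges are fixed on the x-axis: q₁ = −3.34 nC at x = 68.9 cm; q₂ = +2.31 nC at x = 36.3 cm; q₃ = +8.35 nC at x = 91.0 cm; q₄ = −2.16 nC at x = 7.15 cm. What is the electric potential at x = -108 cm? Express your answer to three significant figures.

Electric potential is a scalar, so the contributions from each charge add algebraically: V = Σ kqᵢ/rᵢ.
Distances from the field point to each charge: r₁ = 1.77 m, r₂ = 1.44 m, r₃ = 1.99 m, r₄ = 1.15 m.
V = k[(-3.34×10⁻⁹)/(1.77) + (2.31×10⁻⁹)/(1.44) + (8.35×10⁻⁹)/(1.99) + (-2.16×10⁻⁹)/(1.15)] = 18.3 V.

18.3 V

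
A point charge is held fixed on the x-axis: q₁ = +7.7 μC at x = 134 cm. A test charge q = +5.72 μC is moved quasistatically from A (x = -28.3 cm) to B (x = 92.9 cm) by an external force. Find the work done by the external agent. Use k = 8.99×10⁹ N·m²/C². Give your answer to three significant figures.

For quasistatic motion the external work equals the change in potential energy: W_ext = qΔV = q(V_B − V_A).
At A: distance to the source charge is 1.62 m; V_A = kq₁/r = 4.27×10⁴ V.
At B: distance to the source charge is 0.411 m; V_B = kq₁/r = 1.68×10⁵ V.
ΔV = V_B − V_A = 1.26×10⁵ V.
W_ext = qΔV = (5.72×10⁻⁶ C)(1.26×10⁵ V) = 0.719 J.

0.719 J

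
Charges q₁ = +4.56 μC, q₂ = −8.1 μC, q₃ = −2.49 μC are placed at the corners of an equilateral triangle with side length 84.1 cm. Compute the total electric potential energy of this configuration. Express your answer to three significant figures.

The work to assemble the configuration equals its total potential energy, U = Σ kqᵢqⱼ/rᵢⱼ over all pairs.
All three pair separations equal the side length, 0.841 m.
U = (-0.395) + (-0.121) + (0.216) = -0.301 J.

-0.301 J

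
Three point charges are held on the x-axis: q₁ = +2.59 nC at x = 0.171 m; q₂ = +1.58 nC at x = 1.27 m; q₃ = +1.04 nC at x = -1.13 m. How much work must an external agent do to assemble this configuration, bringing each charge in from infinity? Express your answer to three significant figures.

5.82×10⁻⁸ J

The work to assemble the configuration equals its total potential energy, U = Σ kqᵢqⱼ/rᵢⱼ over all pairs.
Pair separations: r₁₂ = 1.10 m, r₁₃ = 1.30 m, r₂₃ = 2.40 m.
U = (3.35×10⁻⁸) + (1.86×10⁻⁸) + (6.16×10⁻⁹) = 5.82×10⁻⁸ J.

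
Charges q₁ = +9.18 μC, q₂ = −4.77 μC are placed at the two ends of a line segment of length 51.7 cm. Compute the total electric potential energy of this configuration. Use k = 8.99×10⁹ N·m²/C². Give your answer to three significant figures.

-0.761 J

The assembly work is the sum of pairwise potential energies, U = Σ_{i<j} kqᵢqⱼ/rᵢⱼ.
The separation is r = 0.517 m.
U = (-0.761) = -0.761 J.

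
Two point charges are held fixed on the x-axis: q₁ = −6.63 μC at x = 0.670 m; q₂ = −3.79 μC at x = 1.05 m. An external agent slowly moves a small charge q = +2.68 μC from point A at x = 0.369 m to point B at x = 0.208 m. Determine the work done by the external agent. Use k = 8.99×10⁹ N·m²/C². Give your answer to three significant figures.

For quasistatic motion the external work equals the change in potential energy: W_ext = qΔV = q(V_B − V_A).
At A: distances to the source charges are 0.301 m, 0.681 m; V_A = Σ kqᵢ/rᵢ = -2.48×10⁵ V.
At B: distances to the source charges are 0.462 m, 0.842 m; V_B = Σ kqᵢ/rᵢ = -1.69×10⁵ V.
ΔV = V_B − V_A = 7.86×10⁴ V.
W_ext = qΔV = (2.68×10⁻⁶ C)(7.86×10⁴ V) = 0.211 J.

0.211 J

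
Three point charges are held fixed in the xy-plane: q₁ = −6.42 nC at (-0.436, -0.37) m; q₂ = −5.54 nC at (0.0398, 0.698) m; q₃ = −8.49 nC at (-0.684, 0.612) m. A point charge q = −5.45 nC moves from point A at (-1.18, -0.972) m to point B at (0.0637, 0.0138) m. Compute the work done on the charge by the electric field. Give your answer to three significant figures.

The work done by the electric force is W_field = −ΔU = −q(V_B − V_A) = q(V_A − V_B).
At A: distances to the source charges are 0.957 m, 2.07 m, 1.66 m; V_A = Σ kqᵢ/rᵢ = -130 V.
At B: distances to the source charges are 0.630 m, 0.685 m, 0.958 m; V_B = Σ kqᵢ/rᵢ = -244 V.
ΔV = V_B − V_A = -114 V.
W_field = −qΔV = −(-5.45×10⁻⁹ C)(-114 V) = -6.20×10⁻⁷ J.

-6.20×10⁻⁷ J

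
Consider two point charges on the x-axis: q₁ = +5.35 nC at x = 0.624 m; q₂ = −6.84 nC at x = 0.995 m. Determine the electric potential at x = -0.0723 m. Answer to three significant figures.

Electric potential is a scalar, so the contributions from each charge add algebraically: V = Σ kqᵢ/rᵢ.
Distances from the field point to each charge: r₁ = 0.696 m, r₂ = 1.07 m.
V = k[(5.35×10⁻⁹)/(0.696) + (-6.84×10⁻⁹)/(1.07)] = 11.5 V.

11.5 V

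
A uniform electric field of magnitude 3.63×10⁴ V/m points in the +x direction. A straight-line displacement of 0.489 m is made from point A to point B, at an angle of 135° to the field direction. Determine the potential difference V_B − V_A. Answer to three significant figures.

1.26×10⁴ V

Only the component of displacement along E changes the potential: ΔV = −E·d·cosθ.
ΔV = −(3.63×10⁴ V/m)(0.489 m)cos135° = 1.26×10⁴ V.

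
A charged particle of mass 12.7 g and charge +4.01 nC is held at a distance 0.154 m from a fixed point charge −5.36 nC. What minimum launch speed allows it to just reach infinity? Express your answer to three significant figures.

0.0141 m/s

To just escape, total mechanical energy must reach zero at infinity: ½mv²_min + U = 0, so ½mv²_min = −U = |kQq|/r.
|U| = |kQq|/r = (8.99×10⁹ N·m²/C²)(5.36×10⁻⁹)(4.01×10⁻⁹)/(0.154) = 1.25×10⁻⁶ J.
v_min = √(2|U|/m) = √(2·1.25×10⁻⁶/0.0127) = 0.0141 m/s.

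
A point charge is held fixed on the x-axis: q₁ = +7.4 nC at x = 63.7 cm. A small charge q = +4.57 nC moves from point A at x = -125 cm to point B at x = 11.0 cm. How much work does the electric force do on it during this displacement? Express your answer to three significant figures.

The work done by the electric force is W_field = −ΔU = −q(V_B − V_A) = q(V_A − V_B).
At A: distance to the source charge is 1.89 m; V_A = kq₁/r = 35.3 V.
At B: distance to the source charge is 0.527 m; V_B = kq₁/r = 126 V.
ΔV = V_B − V_A = 91.0 V.
W_field = −qΔV = −(4.57×10⁻⁹ C)(91.0 V) = -4.16×10⁻⁷ J.

-4.16×10⁻⁷ J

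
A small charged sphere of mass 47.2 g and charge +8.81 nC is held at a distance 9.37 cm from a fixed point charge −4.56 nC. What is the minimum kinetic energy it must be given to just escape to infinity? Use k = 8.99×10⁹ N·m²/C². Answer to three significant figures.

To just escape, total mechanical energy must reach zero at infinity: ½mv²_min + U = 0, so ½mv²_min = −U = |kQq|/r.
|U| = |kQq|/r = (8.99×10⁹ N·m²/C²)(4.56×10⁻⁹)(8.81×10⁻⁹)/(0.0937) = 3.85×10⁻⁶ J.

3.85×10⁻⁶ J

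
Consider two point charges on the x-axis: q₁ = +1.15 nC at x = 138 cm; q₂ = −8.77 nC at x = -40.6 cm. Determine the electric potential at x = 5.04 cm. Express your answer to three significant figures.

-165 V

The total potential is the scalar sum of each charge's contribution, V = Σ kqᵢ/rᵢ.
Distances from the field point to each charge: r₁ = 1.33 m, r₂ = 0.456 m.
V = k[(1.15×10⁻⁹)/(1.33) + (-8.77×10⁻⁹)/(0.456)] = -165 V.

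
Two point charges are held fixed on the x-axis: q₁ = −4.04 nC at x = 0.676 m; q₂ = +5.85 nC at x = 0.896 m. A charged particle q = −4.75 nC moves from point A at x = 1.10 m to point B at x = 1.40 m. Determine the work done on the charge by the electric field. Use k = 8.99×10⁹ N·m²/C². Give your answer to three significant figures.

The work done by the electric force is W_field = −ΔU = −q(V_B − V_A) = q(V_A − V_B).
At A: distances to the source charges are 0.424 m, 0.204 m; V_A = Σ kqᵢ/rᵢ = 172 V.
At B: distances to the source charges are 0.724 m, 0.504 m; V_B = Σ kqᵢ/rᵢ = 54.2 V.
ΔV = V_B − V_A = -118 V.
W_field = −qΔV = −(-4.75×10⁻⁹ C)(-118 V) = -5.60×10⁻⁷ J.

-5.60×10⁻⁷ J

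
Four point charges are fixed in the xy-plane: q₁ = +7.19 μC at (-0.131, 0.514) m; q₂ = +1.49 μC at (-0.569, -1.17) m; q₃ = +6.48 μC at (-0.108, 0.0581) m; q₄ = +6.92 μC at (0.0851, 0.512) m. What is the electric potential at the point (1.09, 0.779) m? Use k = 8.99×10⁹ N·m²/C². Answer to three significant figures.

Electric potential is a scalar, so the contributions from each charge add algebraically: V = Σ kqᵢ/rᵢ.
Distances from the field point to each charge: r₁ = 1.25 m, r₂ = 2.56 m, r₃ = 1.40 m, r₄ = 1.04 m.
V = k[(7.19×10⁻⁶)/(1.25) + (1.49×10⁻⁶)/(2.56) + (6.48×10⁻⁶)/(1.40) + (6.92×10⁻⁶)/(1.04)] = 1.58×10⁵ V.

1.58×10⁵ V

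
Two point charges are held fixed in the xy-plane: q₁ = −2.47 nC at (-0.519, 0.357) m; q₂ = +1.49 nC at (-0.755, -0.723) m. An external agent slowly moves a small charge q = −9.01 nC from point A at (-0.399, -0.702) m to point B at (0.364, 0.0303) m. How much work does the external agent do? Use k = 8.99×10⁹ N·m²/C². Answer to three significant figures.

2.74×10⁻⁷ J

For quasistatic motion the external work equals the change in potential energy: W_ext = qΔV = q(V_B − V_A).
At A: distances to the source charges are 1.07 m, 0.357 m; V_A = Σ kqᵢ/rᵢ = 16.7 V.
At B: distances to the source charges are 0.941 m, 1.35 m; V_B = Σ kqᵢ/rᵢ = -13.7 V.
ΔV = V_B − V_A = -30.4 V.
W_ext = qΔV = (-9.01×10⁻⁹ C)(-30.4 V) = 2.74×10⁻⁷ J.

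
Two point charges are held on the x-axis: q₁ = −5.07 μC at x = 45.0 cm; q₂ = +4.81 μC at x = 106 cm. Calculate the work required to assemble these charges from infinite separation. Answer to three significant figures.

The assembly work is the sum of pairwise potential energies, U = Σ_{i<j} kqᵢqⱼ/rᵢⱼ.
Pair separations: r₁₂ = 0.610 m.
U = (-0.359) = -0.359 J.

-0.359 J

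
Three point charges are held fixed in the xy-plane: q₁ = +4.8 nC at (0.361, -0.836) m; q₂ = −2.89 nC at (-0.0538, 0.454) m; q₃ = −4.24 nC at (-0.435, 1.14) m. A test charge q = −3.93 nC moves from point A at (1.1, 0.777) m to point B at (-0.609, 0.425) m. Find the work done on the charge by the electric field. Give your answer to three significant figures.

The work done by the electric force is W_field = −ΔU = −q(V_B − V_A) = q(V_A − V_B).
At A: distances to the source charges are 1.77 m, 1.20 m, 1.58 m; V_A = Σ kqᵢ/rᵢ = -21.5 V.
At B: distances to the source charges are 1.59 m, 0.556 m, 0.736 m; V_B = Σ kqᵢ/rᵢ = -71.4 V.
ΔV = V_B − V_A = -49.9 V.
W_field = −qΔV = −(-3.93×10⁻⁹ C)(-49.9 V) = -1.96×10⁻⁷ J.

-1.96×10⁻⁷ J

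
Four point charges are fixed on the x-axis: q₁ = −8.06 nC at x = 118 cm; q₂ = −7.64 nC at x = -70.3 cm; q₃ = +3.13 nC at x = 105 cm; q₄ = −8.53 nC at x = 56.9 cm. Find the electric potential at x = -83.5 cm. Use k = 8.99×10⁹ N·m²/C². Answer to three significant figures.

-596 V

Electric potential is a scalar, so the contributions from each charge add algebraically: V = Σ kqᵢ/rᵢ.
Distances from the field point to each charge: r₁ = 2.01 m, r₂ = 0.132 m, r₃ = 1.89 m, r₄ = 1.40 m.
V = k[(-8.06×10⁻⁹)/(2.01) + (-7.64×10⁻⁹)/(0.132) + (3.13×10⁻⁹)/(1.89) + (-8.53×10⁻⁹)/(1.40)] = -596 V.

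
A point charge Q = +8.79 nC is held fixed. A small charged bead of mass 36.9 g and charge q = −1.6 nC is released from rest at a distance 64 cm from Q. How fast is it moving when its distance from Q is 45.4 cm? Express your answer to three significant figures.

2.09×10⁻³ m/s

Only the electrostatic force acts, so mechanical energy is conserved: ½mv² = U₁ − U₂ = kQq(1/r₁ − 1/r₂).
U₁ − U₂ = (8.99×10⁹ N·m²/C²)(8.79×10⁻⁹ C)(-1.60×10⁻⁹ C)(1/0.640 − 1/0.454) = 8.09×10⁻⁸ J.
v = √(2·8.09×10⁻⁸/0.0369) = 2.09×10⁻³ m/s.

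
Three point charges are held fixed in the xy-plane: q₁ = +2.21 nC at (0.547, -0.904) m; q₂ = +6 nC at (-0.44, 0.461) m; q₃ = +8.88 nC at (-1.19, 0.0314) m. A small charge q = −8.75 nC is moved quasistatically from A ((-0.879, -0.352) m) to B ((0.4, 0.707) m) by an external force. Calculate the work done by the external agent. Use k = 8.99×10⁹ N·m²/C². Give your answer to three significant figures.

For quasistatic motion the external work equals the change in potential energy: W_ext = qΔV = q(V_B − V_A).
At A: distances to the source charges are 1.53 m, 0.924 m, 0.494 m; V_A = Σ kqᵢ/rᵢ = 233 V.
At B: distances to the source charges are 1.62 m, 0.875 m, 1.73 m; V_B = Σ kqᵢ/rᵢ = 120 V.
ΔV = V_B − V_A = -113 V.
W_ext = qΔV = (-8.75×10⁻⁹ C)(-113 V) = 9.88×10⁻⁷ J.

9.88×10⁻⁷ J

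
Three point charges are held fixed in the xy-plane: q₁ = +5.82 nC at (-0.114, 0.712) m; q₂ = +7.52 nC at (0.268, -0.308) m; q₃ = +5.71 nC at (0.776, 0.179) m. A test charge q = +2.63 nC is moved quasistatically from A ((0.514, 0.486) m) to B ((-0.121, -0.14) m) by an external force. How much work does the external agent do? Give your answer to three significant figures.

For quasistatic motion the external work equals the change in potential energy: W_ext = qΔV = q(V_B − V_A).
At A: distances to the source charges are 0.667 m, 0.831 m, 0.404 m; V_A = Σ kqᵢ/rᵢ = 287 V.
At B: distances to the source charges are 0.852 m, 0.424 m, 0.952 m; V_B = Σ kqᵢ/rᵢ = 275 V.
ΔV = V_B − V_A = -12.0 V.
W_ext = qΔV = (2.63×10⁻⁹ C)(-12.0 V) = -3.17×10⁻⁸ J.

-3.17×10⁻⁸ J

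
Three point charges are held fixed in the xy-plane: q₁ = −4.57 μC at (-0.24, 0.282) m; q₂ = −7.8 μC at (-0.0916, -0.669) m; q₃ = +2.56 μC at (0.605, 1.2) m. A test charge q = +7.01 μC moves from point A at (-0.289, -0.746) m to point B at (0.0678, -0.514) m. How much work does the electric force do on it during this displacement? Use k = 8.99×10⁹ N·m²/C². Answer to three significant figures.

-0.0659 J

The work done by the electric force is W_field = −ΔU = −q(V_B − V_A) = q(V_A − V_B).
At A: distances to the source charges are 1.03 m, 0.212 m, 2.14 m; V_A = Σ kqᵢ/rᵢ = -3.60×10⁵ V.
At B: distances to the source charges are 0.853 m, 0.222 m, 1.80 m; V_B = Σ kqᵢ/rᵢ = -3.51×10⁵ V.
ΔV = V_B − V_A = 9400 V.
W_field = −qΔV = −(7.01×10⁻⁶ C)(9400 V) = -0.0659 J.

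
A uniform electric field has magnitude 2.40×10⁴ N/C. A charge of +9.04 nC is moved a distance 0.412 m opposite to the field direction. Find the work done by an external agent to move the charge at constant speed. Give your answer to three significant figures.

8.94×10⁻⁵ J

The potential change for a displacement 0.412 m opposite to the field direction is ΔV = +Ed = 9890 V.
W_ext = qΔV = 8.94×10⁻⁵ J.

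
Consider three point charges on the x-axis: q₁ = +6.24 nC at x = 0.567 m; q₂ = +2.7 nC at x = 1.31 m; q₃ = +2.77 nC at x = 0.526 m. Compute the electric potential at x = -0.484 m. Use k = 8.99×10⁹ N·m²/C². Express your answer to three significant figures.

91.6 V

Electric potential is a scalar, so the contributions from each charge add algebraically: V = Σ kqᵢ/rᵢ.
Distances from the field point to each charge: r₁ = 1.05 m, r₂ = 1.79 m, r₃ = 1.01 m.
V = k[(6.24×10⁻⁹)/(1.05) + (2.70×10⁻⁹)/(1.79) + (2.77×10⁻⁹)/(1.01)] = 91.6 V.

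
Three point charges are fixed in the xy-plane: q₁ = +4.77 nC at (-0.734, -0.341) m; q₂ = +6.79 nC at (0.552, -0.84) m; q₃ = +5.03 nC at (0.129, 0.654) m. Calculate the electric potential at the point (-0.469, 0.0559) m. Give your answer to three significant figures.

188 V

The total potential is the scalar sum of each charge's contribution, V = Σ kqᵢ/rᵢ.
Distances from the field point to each charge: r₁ = 0.477 m, r₂ = 1.36 m, r₃ = 0.846 m.
V = k[(4.77×10⁻⁹)/(0.477) + (6.79×10⁻⁹)/(1.36) + (5.03×10⁻⁹)/(0.846)] = 188 V.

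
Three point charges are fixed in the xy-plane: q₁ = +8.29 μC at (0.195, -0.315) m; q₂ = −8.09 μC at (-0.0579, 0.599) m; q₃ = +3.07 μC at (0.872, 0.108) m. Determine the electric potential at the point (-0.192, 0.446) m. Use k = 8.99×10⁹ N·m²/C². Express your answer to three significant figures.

The total potential is the scalar sum of each charge's contribution, V = Σ kqᵢ/rᵢ.
Distances from the field point to each charge: r₁ = 0.854 m, r₂ = 0.203 m, r₃ = 1.12 m.
V = k[(8.29×10⁻⁶)/(0.854) + (-8.09×10⁻⁶)/(0.203) + (3.07×10⁻⁶)/(1.12)] = -2.45×10⁵ V.

-2.45×10⁵ V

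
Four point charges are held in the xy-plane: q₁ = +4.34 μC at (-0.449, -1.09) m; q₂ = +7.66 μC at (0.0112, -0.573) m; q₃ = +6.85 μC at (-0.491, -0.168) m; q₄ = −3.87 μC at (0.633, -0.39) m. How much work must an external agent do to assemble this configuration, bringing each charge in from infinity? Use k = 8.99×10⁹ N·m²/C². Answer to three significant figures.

0.716 J

The work to assemble the configuration equals its total potential energy, U = Σ kqᵢqⱼ/rᵢⱼ over all pairs.
Pair separations: r₁₂ = 0.692 m, r₁₃ = 0.923 m, r₁₄ = 1.29 m, r₂₃ = 0.645 m, r₂₄ = 0.648 m, r₃₄ = 1.15 m.
Summing all 6 pair terms gives U = 0.716 J.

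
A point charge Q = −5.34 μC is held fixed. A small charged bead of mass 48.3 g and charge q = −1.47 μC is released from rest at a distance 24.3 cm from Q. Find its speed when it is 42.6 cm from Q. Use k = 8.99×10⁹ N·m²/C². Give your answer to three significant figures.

Only the electrostatic force acts, so mechanical energy is conserved: ½mv² = U₁ − U₂ = kQq(1/r₁ − 1/r₂).
U₁ − U₂ = (8.99×10⁹ N·m²/C²)(-5.34×10⁻⁶ C)(-1.47×10⁻⁶ C)(1/0.243 − 1/0.426) = 0.125 J.
v = √(2·0.125/0.0483) = 2.27 m/s.

2.27 m/s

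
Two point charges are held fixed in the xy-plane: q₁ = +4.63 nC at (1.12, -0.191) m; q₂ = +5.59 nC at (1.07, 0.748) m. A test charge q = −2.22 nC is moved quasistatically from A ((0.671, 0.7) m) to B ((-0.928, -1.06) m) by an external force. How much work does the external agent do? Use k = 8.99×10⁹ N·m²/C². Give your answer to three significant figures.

2.87×10⁻⁷ J

For quasistatic motion the external work equals the change in potential energy: W_ext = qΔV = q(V_B − V_A).
At A: distances to the source charges are 0.998 m, 0.402 m; V_A = Σ kqᵢ/rᵢ = 167 V.
At B: distances to the source charges are 2.22 m, 2.69 m; V_B = Σ kqᵢ/rᵢ = 37.4 V.
ΔV = V_B − V_A = -129 V.
W_ext = qΔV = (-2.22×10⁻⁹ C)(-129 V) = 2.87×10⁻⁷ J.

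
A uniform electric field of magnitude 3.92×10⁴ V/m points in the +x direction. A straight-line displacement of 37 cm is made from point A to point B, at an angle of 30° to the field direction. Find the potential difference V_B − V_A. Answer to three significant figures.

Only the component of displacement along E changes the potential: ΔV = −E·d·cosθ.
ΔV = −(3.92×10⁴ V/m)(0.370 m)cos30° = -1.26×10⁴ V.

-1.26×10⁴ V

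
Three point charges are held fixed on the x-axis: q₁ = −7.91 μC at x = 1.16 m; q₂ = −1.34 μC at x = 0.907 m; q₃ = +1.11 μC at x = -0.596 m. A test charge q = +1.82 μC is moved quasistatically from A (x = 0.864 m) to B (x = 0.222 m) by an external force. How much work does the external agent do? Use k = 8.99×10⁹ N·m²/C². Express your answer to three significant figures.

For quasistatic motion the external work equals the change in potential energy: W_ext = qΔV = q(V_B − V_A).
At A: distances to the source charges are 0.296 m, 0.0430 m, 1.46 m; V_A = Σ kqᵢ/rᵢ = -5.14×10⁵ V.
At B: distances to the source charges are 0.938 m, 0.685 m, 0.818 m; V_B = Σ kqᵢ/rᵢ = -8.12×10⁴ V.
ΔV = V_B − V_A = 4.32×10⁵ V.
W_ext = qΔV = (1.82×10⁻⁶ C)(4.32×10⁵ V) = 0.787 J.

0.787 J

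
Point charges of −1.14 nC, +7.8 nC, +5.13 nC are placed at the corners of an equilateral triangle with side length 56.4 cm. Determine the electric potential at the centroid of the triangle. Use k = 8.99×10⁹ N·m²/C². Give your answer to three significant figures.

The total potential is the scalar sum of each charge's contribution, V = Σ kqᵢ/rᵢ.
The distance from each vertex to the centroid is a/√3 = 0.326 m.
V = k[(-1.14×10⁻⁹)/(0.326) + (7.80×10⁻⁹)/(0.326) + (5.13×10⁻⁹)/(0.326)] = 326 V.

326 V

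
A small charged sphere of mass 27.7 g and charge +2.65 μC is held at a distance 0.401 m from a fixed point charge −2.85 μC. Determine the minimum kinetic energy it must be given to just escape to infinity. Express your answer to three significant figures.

0.169 J

To just escape, total mechanical energy must reach zero at infinity: ½mv²_min + U = 0, so ½mv²_min = −U = |kQq|/r.
|U| = |kQq|/r = (8.99×10⁹ N·m²/C²)(2.85×10⁻⁶)(2.65×10⁻⁶)/(0.401) = 0.169 J.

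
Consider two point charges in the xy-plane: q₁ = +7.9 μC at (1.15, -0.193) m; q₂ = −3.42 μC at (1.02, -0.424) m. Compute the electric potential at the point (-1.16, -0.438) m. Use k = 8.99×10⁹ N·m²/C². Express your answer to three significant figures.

1.65×10⁴ V

Electric potential is a scalar, so the contributions from each charge add algebraically: V = Σ kqᵢ/rᵢ.
Distances from the field point to each charge: r₁ = 2.32 m, r₂ = 2.18 m.
V = k[(7.90×10⁻⁶)/(2.32) + (-3.42×10⁻⁶)/(2.18)] = 1.65×10⁴ V.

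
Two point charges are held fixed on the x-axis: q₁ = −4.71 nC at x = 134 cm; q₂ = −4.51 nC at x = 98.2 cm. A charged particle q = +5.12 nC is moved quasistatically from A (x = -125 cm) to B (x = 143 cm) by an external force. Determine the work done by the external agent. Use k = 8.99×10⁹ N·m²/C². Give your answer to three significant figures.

For quasistatic motion the external work equals the change in potential energy: W_ext = qΔV = q(V_B − V_A).
At A: distances to the source charges are 2.59 m, 2.23 m; V_A = Σ kqᵢ/rᵢ = -34.5 V.
At B: distances to the source charges are 0.0900 m, 0.448 m; V_B = Σ kqᵢ/rᵢ = -561 V.
ΔV = V_B − V_A = -526 V.
W_ext = qΔV = (5.12×10⁻⁹ C)(-526 V) = -2.70×10⁻⁶ J.

-2.70×10⁻⁶ J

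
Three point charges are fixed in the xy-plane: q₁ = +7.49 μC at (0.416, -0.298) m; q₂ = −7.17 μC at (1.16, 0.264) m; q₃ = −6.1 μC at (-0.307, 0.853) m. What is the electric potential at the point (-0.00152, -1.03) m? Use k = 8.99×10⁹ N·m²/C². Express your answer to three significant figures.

1.41×10⁴ V

The total potential is the scalar sum of each charge's contribution, V = Σ kqᵢ/rᵢ.
Distances from the field point to each charge: r₁ = 0.843 m, r₂ = 1.74 m, r₃ = 1.91 m.
V = k[(7.49×10⁻⁶)/(0.843) + (-7.17×10⁻⁶)/(1.74) + (-6.10×10⁻⁶)/(1.91)] = 1.41×10⁴ V.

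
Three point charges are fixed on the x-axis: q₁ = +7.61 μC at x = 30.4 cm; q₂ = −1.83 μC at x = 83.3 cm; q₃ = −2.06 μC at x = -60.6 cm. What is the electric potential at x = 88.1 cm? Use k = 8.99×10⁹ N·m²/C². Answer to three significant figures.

-2.37×10⁵ V

Electric potential is a scalar, so the contributions from each charge add algebraically: V = Σ kqᵢ/rᵢ.
Distances from the field point to each charge: r₁ = 0.577 m, r₂ = 0.0480 m, r₃ = 1.49 m.
V = k[(7.61×10⁻⁶)/(0.577) + (-1.83×10⁻⁶)/(0.0480) + (-2.06×10⁻⁶)/(1.49)] = -2.37×10⁵ V.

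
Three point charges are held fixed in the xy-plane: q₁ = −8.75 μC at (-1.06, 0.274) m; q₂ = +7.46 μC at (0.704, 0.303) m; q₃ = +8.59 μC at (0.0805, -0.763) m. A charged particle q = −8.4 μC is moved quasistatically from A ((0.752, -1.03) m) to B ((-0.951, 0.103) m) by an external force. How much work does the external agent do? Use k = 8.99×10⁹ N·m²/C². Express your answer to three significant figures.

3.46 J

For quasistatic motion the external work equals the change in potential energy: W_ext = qΔV = q(V_B − V_A).
At A: distances to the source charges are 2.23 m, 1.33 m, 0.723 m; V_A = Σ kqᵢ/rᵢ = 1.22×10⁵ V.
At B: distances to the source charges are 0.203 m, 1.67 m, 1.35 m; V_B = Σ kqᵢ/rᵢ = -2.90×10⁵ V.
ΔV = V_B − V_A = -4.12×10⁵ V.
W_ext = qΔV = (-8.40×10⁻⁶ C)(-4.12×10⁵ V) = 3.46 J.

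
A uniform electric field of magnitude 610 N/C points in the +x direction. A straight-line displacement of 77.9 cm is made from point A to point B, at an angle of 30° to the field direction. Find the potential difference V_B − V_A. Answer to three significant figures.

Only the component of displacement along E changes the potential: ΔV = −E·d·cosθ.
ΔV = −(610 V/m)(0.779 m)cos30° = -412 V.

-412 V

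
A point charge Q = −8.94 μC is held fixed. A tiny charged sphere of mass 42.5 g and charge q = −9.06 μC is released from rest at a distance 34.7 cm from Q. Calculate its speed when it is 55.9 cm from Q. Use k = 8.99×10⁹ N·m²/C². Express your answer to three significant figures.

6.12 m/s

Only the electrostatic force acts, so mechanical energy is conserved: ½mv² = U₁ − U₂ = kQq(1/r₁ − 1/r₂).
U₁ − U₂ = (8.99×10⁹ N·m²/C²)(-8.94×10⁻⁶ C)(-9.06×10⁻⁶ C)(1/0.347 − 1/0.559) = 0.796 J.
v = √(2·0.796/0.0425) = 6.12 m/s.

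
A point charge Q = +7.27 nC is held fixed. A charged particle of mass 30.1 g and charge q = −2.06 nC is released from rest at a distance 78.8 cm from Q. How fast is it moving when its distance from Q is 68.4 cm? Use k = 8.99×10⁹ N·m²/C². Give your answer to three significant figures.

1.31×10⁻³ m/s

Only the electrostatic force acts, so mechanical energy is conserved: ½mv² = U₁ − U₂ = kQq(1/r₁ − 1/r₂).
U₁ − U₂ = (8.99×10⁹ N·m²/C²)(7.27×10⁻⁹ C)(-2.06×10⁻⁹ C)(1/0.788 − 1/0.684) = 2.60×10⁻⁸ J.
v = √(2·2.60×10⁻⁸/0.0301) = 1.31×10⁻³ m/s.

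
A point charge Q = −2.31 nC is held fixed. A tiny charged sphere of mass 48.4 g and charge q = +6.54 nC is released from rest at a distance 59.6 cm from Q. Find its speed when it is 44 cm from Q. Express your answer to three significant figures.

1.83×10⁻³ m/s

Only the electrostatic force acts, so mechanical energy is conserved: ½mv² = U₁ − U₂ = kQq(1/r₁ − 1/r₂).
U₁ − U₂ = (8.99×10⁹ N·m²/C²)(-2.31×10⁻⁹ C)(6.54×10⁻⁹ C)(1/0.596 − 1/0.440) = 8.08×10⁻⁸ J.
v = √(2·8.08×10⁻⁸/0.0484) = 1.83×10⁻³ m/s.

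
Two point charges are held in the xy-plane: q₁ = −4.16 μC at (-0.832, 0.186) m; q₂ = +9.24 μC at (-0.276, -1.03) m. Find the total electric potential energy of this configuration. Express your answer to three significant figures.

-0.258 J

The work to assemble the configuration equals its total potential energy, U = Σ kqᵢqⱼ/rᵢⱼ over all pairs.
Pair separations: r₁₂ = 1.34 m.
U = (-0.258) = -0.258 J.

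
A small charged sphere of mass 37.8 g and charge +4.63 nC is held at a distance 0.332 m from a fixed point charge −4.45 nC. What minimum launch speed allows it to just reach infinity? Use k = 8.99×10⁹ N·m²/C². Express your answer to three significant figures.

5.43×10⁻³ m/s

To just escape, total mechanical energy must reach zero at infinity: ½mv²_min + U = 0, so ½mv²_min = −U = |kQq|/r.
|U| = |kQq|/r = (8.99×10⁹ N·m²/C²)(4.45×10⁻⁹)(4.63×10⁻⁹)/(0.332) = 5.58×10⁻⁷ J.
v_min = √(2|U|/m) = √(2·5.58×10⁻⁷/0.0378) = 5.43×10⁻³ m/s.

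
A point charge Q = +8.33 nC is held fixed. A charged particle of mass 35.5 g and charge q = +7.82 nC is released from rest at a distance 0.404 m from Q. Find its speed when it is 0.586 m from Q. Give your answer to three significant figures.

Only the electrostatic force acts, so mechanical energy is conserved: ½mv² = U₁ − U₂ = kQq(1/r₁ − 1/r₂).
U₁ − U₂ = (8.99×10⁹ N·m²/C²)(8.33×10⁻⁹ C)(7.82×10⁻⁹ C)(1/0.404 − 1/0.586) = 4.50×10⁻⁷ J.
v = √(2·4.50×10⁻⁷/0.0355) = 5.04×10⁻³ m/s.

5.04×10⁻³ m/s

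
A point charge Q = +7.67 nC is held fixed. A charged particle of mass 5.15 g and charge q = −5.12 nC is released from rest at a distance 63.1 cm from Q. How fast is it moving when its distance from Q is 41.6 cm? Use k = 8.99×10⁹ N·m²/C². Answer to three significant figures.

Only the electrostatic force acts, so mechanical energy is conserved: ½mv² = U₁ − U₂ = kQq(1/r₁ − 1/r₂).
U₁ − U₂ = (8.99×10⁹ N·m²/C²)(7.67×10⁻⁹ C)(-5.12×10⁻⁹ C)(1/0.631 − 1/0.416) = 2.89×10⁻⁷ J.
v = √(2·2.89×10⁻⁷/5.15×10⁻³) = 0.0106 m/s.

0.0106 m/s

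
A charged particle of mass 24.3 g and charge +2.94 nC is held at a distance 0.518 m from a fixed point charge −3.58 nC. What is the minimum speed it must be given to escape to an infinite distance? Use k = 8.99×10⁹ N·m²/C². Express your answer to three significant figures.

3.88×10⁻³ m/s

To just escape, total mechanical energy must reach zero at infinity: ½mv²_min + U = 0, so ½mv²_min = −U = |kQq|/r.
|U| = |kQq|/r = (8.99×10⁹ N·m²/C²)(3.58×10⁻⁹)(2.94×10⁻⁹)/(0.518) = 1.83×10⁻⁷ J.
v_min = √(2|U|/m) = √(2·1.83×10⁻⁷/0.0243) = 3.88×10⁻³ m/s.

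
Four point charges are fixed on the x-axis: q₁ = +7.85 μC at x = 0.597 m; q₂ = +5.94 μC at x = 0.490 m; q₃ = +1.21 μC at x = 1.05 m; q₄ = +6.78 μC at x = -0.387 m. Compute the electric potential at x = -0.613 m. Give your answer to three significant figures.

Electric potential is a scalar, so the contributions from each charge add algebraically: V = Σ kqᵢ/rᵢ.
Distances from the field point to each charge: r₁ = 1.21 m, r₂ = 1.10 m, r₃ = 1.66 m, r₄ = 0.226 m.
V = k[(7.85×10⁻⁶)/(1.21) + (5.94×10⁻⁶)/(1.10) + (1.21×10⁻⁶)/(1.66) + (6.78×10⁻⁶)/(0.226)] = 3.83×10⁵ V.

3.83×10⁵ V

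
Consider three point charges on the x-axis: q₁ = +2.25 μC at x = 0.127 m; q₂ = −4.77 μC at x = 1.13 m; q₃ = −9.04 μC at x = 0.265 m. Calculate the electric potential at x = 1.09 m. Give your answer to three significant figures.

-1.15×10⁶ V

The total potential is the scalar sum of each charge's contribution, V = Σ kqᵢ/rᵢ.
Distances from the field point to each charge: r₁ = 0.963 m, r₂ = 0.0400 m, r₃ = 0.825 m.
V = k[(2.25×10⁻⁶)/(0.963) + (-4.77×10⁻⁶)/(0.0400) + (-9.04×10⁻⁶)/(0.825)] = -1.15×10⁶ V.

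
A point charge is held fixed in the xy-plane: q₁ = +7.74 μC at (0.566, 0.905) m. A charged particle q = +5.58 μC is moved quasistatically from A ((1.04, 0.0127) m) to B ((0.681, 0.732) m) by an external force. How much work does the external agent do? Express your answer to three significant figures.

For quasistatic motion the external work equals the change in potential energy: W_ext = qΔV = q(V_B − V_A).
At A: distance to the source charge is 1.01 m; V_A = kq₁/r = 6.89×10⁴ V.
At B: distance to the source charge is 0.208 m; V_B = kq₁/r = 3.35×10⁵ V.
ΔV = V_B − V_A = 2.66×10⁵ V.
W_ext = qΔV = (5.58×10⁻⁶ C)(2.66×10⁵ V) = 1.48 J.

1.48 J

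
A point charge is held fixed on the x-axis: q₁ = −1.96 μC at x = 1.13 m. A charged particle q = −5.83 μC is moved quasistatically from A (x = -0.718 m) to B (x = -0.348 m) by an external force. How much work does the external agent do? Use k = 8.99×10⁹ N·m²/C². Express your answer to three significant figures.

For quasistatic motion the external work equals the change in potential energy: W_ext = qΔV = q(V_B − V_A).
At A: distance to the source charge is 1.85 m; V_A = kq₁/r = -9530 V.
At B: distance to the source charge is 1.48 m; V_B = kq₁/r = -1.19×10⁴ V.
ΔV = V_B − V_A = -2390 V.
W_ext = qΔV = (-5.83×10⁻⁶ C)(-2390 V) = 0.0139 J.

0.0139 J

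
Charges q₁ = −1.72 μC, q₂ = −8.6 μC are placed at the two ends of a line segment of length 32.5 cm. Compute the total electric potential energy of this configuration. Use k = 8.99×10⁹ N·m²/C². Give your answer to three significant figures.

The work to assemble the configuration equals its total potential energy, U = Σ kqᵢqⱼ/rᵢⱼ over all pairs.
The separation is r = 0.325 m.
U = (0.409) = 0.409 J.

0.409 J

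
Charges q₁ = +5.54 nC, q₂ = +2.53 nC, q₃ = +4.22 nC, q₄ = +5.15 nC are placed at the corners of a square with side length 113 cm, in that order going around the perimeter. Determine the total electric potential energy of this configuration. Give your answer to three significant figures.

8.01×10⁻⁷ J

The assembly work is the sum of pairwise potential energies, U = Σ_{i<j} kqᵢqⱼ/rᵢⱼ.
The four side pairs have separation 1.13 m and the two diagonal pairs 1.60 m.
Summing all 6 pair terms gives U = 8.01×10⁻⁷ J.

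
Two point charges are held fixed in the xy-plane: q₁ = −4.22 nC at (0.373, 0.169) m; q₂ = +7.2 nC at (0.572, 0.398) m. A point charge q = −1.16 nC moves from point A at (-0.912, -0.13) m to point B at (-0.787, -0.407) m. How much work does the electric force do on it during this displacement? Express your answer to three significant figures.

-7.56×10⁻¹⁰ J

The work done by the electric force is W_field = −ΔU = −q(V_B − V_A) = q(V_A − V_B).
At A: distances to the source charges are 1.32 m, 1.58 m; V_A = Σ kqᵢ/rᵢ = 12.3 V.
At B: distances to the source charges are 1.30 m, 1.58 m; V_B = Σ kqᵢ/rᵢ = 11.7 V.
ΔV = V_B − V_A = -0.651 V.
W_field = −qΔV = −(-1.16×10⁻⁹ C)(-0.651 V) = -7.56×10⁻¹⁰ J.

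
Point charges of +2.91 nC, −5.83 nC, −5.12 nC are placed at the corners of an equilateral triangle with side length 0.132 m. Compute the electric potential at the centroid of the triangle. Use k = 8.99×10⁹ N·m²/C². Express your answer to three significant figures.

Electric potential is a scalar, so the contributions from each charge add algebraically: V = Σ kqᵢ/rᵢ.
The distance from each vertex to the centroid is a/√3 = 0.0762 m.
V = k[(2.91×10⁻⁹)/(0.0762) + (-5.83×10⁻⁹)/(0.0762) + (-5.12×10⁻⁹)/(0.0762)] = -948 V.

-948 V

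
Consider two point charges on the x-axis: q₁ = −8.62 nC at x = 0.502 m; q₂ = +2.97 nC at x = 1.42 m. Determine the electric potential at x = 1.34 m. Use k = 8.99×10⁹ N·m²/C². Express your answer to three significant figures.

Electric potential is a scalar, so the contributions from each charge add algebraically: V = Σ kqᵢ/rᵢ.
Distances from the field point to each charge: r₁ = 0.838 m, r₂ = 0.0800 m.
V = k[(-8.62×10⁻⁹)/(0.838) + (2.97×10⁻⁹)/(0.0800)] = 241 V.

241 V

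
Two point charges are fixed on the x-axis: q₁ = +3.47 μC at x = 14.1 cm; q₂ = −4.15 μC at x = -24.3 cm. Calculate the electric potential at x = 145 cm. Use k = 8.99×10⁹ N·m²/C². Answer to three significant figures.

Electric potential is a scalar, so the contributions from each charge add algebraically: V = Σ kqᵢ/rᵢ.
Distances from the field point to each charge: r₁ = 1.31 m, r₂ = 1.69 m.
V = k[(3.47×10⁻⁶)/(1.31) + (-4.15×10⁻⁶)/(1.69)] = 1790 V.

1790 V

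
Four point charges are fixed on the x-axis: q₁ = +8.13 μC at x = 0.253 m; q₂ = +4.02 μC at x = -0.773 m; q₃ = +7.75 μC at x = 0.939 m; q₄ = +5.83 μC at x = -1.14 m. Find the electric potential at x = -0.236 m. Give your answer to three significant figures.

3.34×10⁵ V

Electric potential is a scalar, so the contributions from each charge add algebraically: V = Σ kqᵢ/rᵢ.
Distances from the field point to each charge: r₁ = 0.489 m, r₂ = 0.537 m, r₃ = 1.17 m, r₄ = 0.904 m.
V = k[(8.13×10⁻⁶)/(0.489) + (4.02×10⁻⁶)/(0.537) + (7.75×10⁻⁶)/(1.17) + (5.83×10⁻⁶)/(0.904)] = 3.34×10⁵ V.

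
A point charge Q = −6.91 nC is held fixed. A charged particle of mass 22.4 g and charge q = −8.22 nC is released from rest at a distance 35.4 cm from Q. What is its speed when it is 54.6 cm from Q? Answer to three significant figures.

6.73×10⁻³ m/s

Only the electrostatic force acts, so mechanical energy is conserved: ½mv² = U₁ − U₂ = kQq(1/r₁ − 1/r₂).
U₁ − U₂ = (8.99×10⁹ N·m²/C²)(-6.91×10⁻⁹ C)(-8.22×10⁻⁹ C)(1/0.354 − 1/0.546) = 5.07×10⁻⁷ J.
v = √(2·5.07×10⁻⁷/0.0224) = 6.73×10⁻³ m/s.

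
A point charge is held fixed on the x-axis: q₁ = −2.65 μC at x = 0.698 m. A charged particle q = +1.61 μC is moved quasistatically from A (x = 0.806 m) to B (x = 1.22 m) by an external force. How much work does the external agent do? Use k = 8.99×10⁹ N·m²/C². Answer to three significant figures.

0.282 J

For quasistatic motion the external work equals the change in potential energy: W_ext = qΔV = q(V_B − V_A).
At A: distance to the source charge is 0.108 m; V_A = kq₁/r = -2.21×10⁵ V.
At B: distance to the source charge is 0.522 m; V_B = kq₁/r = -4.56×10⁴ V.
ΔV = V_B − V_A = 1.75×10⁵ V.
W_ext = qΔV = (1.61×10⁻⁶ C)(1.75×10⁵ V) = 0.282 J.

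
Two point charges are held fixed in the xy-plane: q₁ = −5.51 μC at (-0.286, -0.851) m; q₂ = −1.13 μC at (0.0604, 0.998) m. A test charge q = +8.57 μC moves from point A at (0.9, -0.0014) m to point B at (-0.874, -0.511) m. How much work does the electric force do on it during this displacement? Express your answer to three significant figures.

The work done by the electric force is W_field = −ΔU = −q(V_B − V_A) = q(V_A − V_B).
At A: distances to the source charges are 1.46 m, 1.31 m; V_A = Σ kqᵢ/rᵢ = -4.17×10⁴ V.
At B: distances to the source charges are 0.679 m, 1.77 m; V_B = Σ kqᵢ/rᵢ = -7.87×10⁴ V.
ΔV = V_B − V_A = -3.69×10⁴ V.
W_field = −qΔV = −(8.57×10⁻⁶ C)(-3.69×10⁴ V) = 0.316 J.

0.316 J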